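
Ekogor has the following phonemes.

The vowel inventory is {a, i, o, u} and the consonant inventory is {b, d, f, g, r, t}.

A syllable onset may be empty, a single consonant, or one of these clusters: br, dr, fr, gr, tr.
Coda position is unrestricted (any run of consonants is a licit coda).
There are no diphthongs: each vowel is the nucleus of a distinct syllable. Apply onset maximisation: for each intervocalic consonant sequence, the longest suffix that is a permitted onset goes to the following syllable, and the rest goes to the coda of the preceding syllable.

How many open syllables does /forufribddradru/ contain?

4

Nuclei (vowels): o, u, i, a, u → 5 syllables.
σ1/σ2 boundary: just /r/ — single C goes to the following onset.
σ2/σ3 boundary: /fr/ is a licit onset in full, so it all attaches to the next syllable.
σ3/σ4 boundary: cluster /bddr/ — the longest permitted-onset suffix is /dr/; onset = /dr/, preceding coda = /bd/.
σ4/σ5 boundary: /dr/ — entire cluster is a permitted onset → onset /dr/, coda ∅.
So the parse is fo.ru.fribd.dra.dru.
Classifying each syllable: /fo/ (open), /ru/ (open), /fribd/ (closed), /dra/ (open), /dru/ (open).
Open syllables: 4.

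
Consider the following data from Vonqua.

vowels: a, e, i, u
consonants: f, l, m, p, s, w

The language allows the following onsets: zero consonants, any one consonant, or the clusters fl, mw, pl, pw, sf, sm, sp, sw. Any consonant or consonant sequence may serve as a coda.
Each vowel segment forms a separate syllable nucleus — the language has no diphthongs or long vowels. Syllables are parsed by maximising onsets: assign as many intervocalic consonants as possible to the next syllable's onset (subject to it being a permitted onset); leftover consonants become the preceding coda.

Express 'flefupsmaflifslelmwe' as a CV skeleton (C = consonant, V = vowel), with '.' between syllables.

Vowels present: e, u, a, i, e, e; each is a nucleus, giving 6 syllables.
/e…u/ gap (V1→V2): /f/ is a single consonant, so it becomes the next onset.
/u…a/ gap (V2→V3): cluster /psm/ — the longest permitted-onset suffix is /sm/; onset = /sm/, preceding coda = /p/.
/a…i/ gap (V3→V4): cluster /fl/ — /fl/ is itself a permitted onset, so the whole cluster goes right; preceding coda = ∅.
/i…e/ gap (V4→V5): /fsl/ splits as /fs/ + /l/ (/l/ is the longest suffix that is a licit onset).
/e…e/ gap (V5→V6): /lmw/; trying suffixes from longest down, /mw/ is the first permitted one, so coda /l/ | onset /mw/.
Syllabification: fle.fup.sma.flifs.lel.mwe.
Mapping each syllable to C/V: /fle/ → CCV, /fup/ → CVC, /sma/ → CCV, /flifs/ → CCVCC, /lel/ → CVC, /mwe/ → CCV.

CCV.CVC.CCV.CCVCC.CVC.CCV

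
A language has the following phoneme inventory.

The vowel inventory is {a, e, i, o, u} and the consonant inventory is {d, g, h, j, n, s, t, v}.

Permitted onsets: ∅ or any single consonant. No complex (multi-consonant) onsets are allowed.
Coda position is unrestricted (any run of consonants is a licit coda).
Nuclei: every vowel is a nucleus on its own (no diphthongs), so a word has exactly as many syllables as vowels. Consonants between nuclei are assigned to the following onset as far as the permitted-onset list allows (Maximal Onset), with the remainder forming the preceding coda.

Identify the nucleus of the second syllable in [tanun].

Nuclei (vowels): a, u → 2 syllables.
The second nucleus (vowel 2 from the left) is /u/.

u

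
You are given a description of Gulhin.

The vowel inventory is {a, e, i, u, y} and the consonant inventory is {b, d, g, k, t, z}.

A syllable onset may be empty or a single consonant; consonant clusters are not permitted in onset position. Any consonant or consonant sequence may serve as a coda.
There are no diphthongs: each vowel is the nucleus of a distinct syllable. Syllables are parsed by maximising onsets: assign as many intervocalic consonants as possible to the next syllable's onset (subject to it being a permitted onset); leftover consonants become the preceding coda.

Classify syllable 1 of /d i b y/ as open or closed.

Vowels present: i, y; each is a nucleus, giving 2 syllables.
V1 /i/ – V2 /y/: just /b/ — single C goes to the following onset.
Syllabification: di.by.
Syllable 1 is /di/; it ends in its nucleus with no coda, so it is open.

open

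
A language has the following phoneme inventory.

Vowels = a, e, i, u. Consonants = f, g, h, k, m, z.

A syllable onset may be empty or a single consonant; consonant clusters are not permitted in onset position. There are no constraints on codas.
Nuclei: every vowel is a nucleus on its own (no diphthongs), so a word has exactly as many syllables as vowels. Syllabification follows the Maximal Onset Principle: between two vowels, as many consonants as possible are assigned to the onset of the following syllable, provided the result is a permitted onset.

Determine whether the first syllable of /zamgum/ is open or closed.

closed

Vowels present: a, u; each is a nucleus, giving 2 syllables.
Between /a/ (V1) and /u/ (V2): /mg/; trying suffixes from longest down, /g/ is the first permitted one, so coda /m/ | onset /g/.
So the parse is zam.gum.
Syllable 1 is /zam/ with coda /m/, so it is closed.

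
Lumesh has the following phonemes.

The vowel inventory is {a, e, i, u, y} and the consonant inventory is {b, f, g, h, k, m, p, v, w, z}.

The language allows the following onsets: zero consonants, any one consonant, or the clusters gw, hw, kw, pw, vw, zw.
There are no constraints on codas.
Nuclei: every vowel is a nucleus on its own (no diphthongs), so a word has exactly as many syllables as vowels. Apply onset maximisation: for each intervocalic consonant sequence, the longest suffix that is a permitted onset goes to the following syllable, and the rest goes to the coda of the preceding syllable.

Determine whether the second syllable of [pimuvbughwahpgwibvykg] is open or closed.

Vowels present: i, u, u, a, i, y; each is a nucleus, giving 6 syllables.
V1 /i/ – V2 /u/: just /m/ — single C goes to the following onset.
V2 /u/ – V3 /u/: /vb/ splits as /v/ + /b/ (/b/ is the longest suffix that is a licit onset).
V3 /u/ – V4 /a/: cluster /ghw/ — the longest permitted-onset suffix is /hw/; onset = /hw/, preceding coda = /g/.
V4 /a/ – V5 /i/: /hpgw/ — longest licit onset from the right is /gw/, leaving /hp/ as coda.
V5 /i/ – V6 /y/: /bv/ splits as /b/ + /v/ (/v/ is the longest suffix that is a licit onset).
Result: pi.muv.bug.hwahp.gwib.vykg.
Syllable 2 is /muv/ with coda /v/, so it is closed.

closed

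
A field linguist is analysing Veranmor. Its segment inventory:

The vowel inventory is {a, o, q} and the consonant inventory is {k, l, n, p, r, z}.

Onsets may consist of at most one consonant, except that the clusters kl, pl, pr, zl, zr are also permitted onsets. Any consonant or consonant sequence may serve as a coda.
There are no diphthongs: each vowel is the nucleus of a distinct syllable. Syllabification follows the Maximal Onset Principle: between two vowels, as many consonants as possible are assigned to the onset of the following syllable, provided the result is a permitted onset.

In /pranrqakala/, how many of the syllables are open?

The vowels are a, q, a, a, a — 5 nuclei, so 5 syllables.
σ1/σ2 boundary: /nr/; trying suffixes from longest down, /r/ is the first permitted one, so coda /n/ | onset /r/.
σ2/σ3 boundary: hiatus — the boundary sits between the two vowels.
σ3/σ4 boundary: just /k/ — single C goes to the following onset.
σ4/σ5 boundary: /l/ is a single consonant, so it becomes the next onset.
Result: pran.rq.a.ka.la.
Classifying each syllable: /pran/ (closed), /rq/ (open), /a/ (open), /ka/ (open), /la/ (open).
Open syllables: 4.

4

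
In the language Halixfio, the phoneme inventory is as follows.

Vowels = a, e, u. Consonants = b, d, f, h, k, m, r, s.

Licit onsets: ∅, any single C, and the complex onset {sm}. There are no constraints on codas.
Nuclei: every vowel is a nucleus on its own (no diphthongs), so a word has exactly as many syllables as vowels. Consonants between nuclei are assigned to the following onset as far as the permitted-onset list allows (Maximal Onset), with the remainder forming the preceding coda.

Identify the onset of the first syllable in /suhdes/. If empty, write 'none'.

Vowels present: u, e; each is a nucleus, giving 2 syllables.
V1 /u/ – V2 /e/: /hd/ splits as /h/ + /d/ (/d/ is the longest suffix that is a licit onset).
Syllabification: suh.des.
Syllable 1 is /suh/: onset /s/, nucleus /u/, coda /h/.

s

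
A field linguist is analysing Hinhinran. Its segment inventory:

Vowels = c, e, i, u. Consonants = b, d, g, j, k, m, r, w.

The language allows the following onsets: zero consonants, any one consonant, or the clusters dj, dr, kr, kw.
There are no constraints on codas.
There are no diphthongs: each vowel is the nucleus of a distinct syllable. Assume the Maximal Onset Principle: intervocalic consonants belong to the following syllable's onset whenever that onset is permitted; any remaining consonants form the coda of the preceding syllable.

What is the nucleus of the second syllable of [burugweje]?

Nuclei (vowels): u, u, e, e → 4 syllables.
The second nucleus (vowel 2 from the left) is /u/.

u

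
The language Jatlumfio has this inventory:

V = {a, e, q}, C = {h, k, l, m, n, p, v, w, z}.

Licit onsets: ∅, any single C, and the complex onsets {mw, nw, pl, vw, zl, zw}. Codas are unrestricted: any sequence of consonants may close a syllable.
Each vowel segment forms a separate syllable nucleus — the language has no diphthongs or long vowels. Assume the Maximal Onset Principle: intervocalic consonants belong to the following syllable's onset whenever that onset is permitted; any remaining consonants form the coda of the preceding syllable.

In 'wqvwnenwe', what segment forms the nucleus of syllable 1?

q

Vowels present: q, e, e; each is a nucleus, giving 3 syllables.
The first nucleus (vowel 1 from the left) is /q/.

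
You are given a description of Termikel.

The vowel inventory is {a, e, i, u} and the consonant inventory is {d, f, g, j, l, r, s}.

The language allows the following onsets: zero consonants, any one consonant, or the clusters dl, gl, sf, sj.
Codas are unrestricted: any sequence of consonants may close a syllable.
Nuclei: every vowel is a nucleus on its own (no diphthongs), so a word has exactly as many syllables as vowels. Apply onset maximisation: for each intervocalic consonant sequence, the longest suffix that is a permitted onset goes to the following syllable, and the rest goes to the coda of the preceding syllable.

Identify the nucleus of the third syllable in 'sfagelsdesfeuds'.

e

Vowels present: a, e, e, e, u; each is a nucleus, giving 5 syllables.
The third nucleus (vowel 3 from the left) is /e/.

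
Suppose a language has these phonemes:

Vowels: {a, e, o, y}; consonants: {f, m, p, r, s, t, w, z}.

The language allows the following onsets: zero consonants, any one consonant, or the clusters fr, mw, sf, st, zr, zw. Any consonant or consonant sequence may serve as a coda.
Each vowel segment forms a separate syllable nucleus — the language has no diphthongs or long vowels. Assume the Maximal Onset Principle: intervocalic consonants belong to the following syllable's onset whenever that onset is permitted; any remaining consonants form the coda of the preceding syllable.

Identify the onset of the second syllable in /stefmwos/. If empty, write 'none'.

Nuclei (vowels): e, o → 2 syllables.
σ1/σ2 boundary: /fmw/; trying suffixes from longest down, /mw/ is the first permitted one, so coda /f/ | onset /mw/.
Syllabification: stef.mwos.
Syllable 2 is /mwos/: onset /mw/, nucleus /o/, coda /s/.

mw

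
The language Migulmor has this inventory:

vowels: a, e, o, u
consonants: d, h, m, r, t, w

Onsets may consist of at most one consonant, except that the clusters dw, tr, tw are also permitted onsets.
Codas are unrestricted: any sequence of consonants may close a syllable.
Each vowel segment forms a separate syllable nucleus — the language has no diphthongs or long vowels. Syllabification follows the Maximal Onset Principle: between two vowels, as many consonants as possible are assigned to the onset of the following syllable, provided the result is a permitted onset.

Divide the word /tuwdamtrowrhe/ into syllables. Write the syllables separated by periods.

The vowels are u, a, o, e — 4 nuclei, so 4 syllables.
σ1/σ2 boundary: cluster /wd/ — the longest permitted-onset suffix is /d/; onset = /d/, preceding coda = /w/.
σ2/σ3 boundary: cluster /mtr/ — the longest permitted-onset suffix is /tr/; onset = /tr/, preceding coda = /m/.
σ3/σ4 boundary: /wrh/ splits as /wr/ + /h/ (/h/ is the longest suffix that is a licit onset).

tuw.dam.trowr.he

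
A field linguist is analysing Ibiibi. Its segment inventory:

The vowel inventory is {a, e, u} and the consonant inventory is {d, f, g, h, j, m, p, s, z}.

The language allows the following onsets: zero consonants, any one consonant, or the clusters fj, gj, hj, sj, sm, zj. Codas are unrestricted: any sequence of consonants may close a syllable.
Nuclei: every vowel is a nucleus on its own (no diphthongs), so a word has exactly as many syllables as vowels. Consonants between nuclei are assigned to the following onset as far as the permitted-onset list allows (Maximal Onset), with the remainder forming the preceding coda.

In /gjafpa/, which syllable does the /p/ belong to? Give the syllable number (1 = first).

Nuclei (vowels): a, a → 2 syllables.
/a…a/ gap (V1→V2): /fp/; trying suffixes from longest down, /p/ is the first permitted one, so coda /f/ | onset /p/.
So the parse is gjaf.pa.
The /p/ is in the onset of syllable 2 (/pa/).

2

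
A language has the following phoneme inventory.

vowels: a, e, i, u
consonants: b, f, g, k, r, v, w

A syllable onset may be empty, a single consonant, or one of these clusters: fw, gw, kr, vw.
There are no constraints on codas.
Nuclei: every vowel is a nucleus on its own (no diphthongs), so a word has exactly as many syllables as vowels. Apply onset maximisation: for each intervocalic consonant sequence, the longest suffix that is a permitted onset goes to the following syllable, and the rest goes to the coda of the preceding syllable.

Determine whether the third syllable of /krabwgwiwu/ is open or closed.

Nuclei (vowels): a, i, u → 3 syllables.
V1 /a/ – V2 /i/: /bwgw/ splits as /bw/ + /gw/ (/gw/ is the longest suffix that is a licit onset).
V2 /i/ – V3 /u/: just /w/ — single C goes to the following onset.
Putting it together: krabw.gwi.wu.
Syllable 3 is /wu/; it ends in its nucleus with no coda, so it is open.

open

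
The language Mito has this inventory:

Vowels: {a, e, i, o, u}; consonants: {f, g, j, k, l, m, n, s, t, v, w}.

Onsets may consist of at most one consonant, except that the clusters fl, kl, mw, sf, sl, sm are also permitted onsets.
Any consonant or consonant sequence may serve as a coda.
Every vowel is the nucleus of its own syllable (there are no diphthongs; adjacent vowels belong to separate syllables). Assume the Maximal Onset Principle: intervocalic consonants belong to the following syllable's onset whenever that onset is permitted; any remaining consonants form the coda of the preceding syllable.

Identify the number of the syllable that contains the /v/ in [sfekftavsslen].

2

The vowels are e, a, e — 3 nuclei, so 3 syllables.
σ1/σ2 boundary: /kft/ — longest licit onset from the right is /t/, leaving /kf/ as coda.
σ2/σ3 boundary: /vssl/; trying suffixes from longest down, /sl/ is the first permitted one, so coda /vs/ | onset /sl/.
Syllabification: sfekf.tavs.slen.
The /v/ is in the coda of syllable 2 (/tavs/).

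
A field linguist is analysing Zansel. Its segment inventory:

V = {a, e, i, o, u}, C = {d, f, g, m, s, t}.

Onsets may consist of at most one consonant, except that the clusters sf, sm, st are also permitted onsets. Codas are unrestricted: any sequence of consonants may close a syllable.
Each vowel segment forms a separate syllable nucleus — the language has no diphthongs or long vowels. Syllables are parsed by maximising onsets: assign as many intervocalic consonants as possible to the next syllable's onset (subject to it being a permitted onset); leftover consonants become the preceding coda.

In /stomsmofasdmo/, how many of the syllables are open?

Nuclei (vowels): o, o, a, o → 4 syllables.
Between /o/ (V1) and /o/ (V2): /msm/; trying suffixes from longest down, /sm/ is the first permitted one, so coda /m/ | onset /sm/.
Between /o/ (V2) and /a/ (V3): /f/ → onset of the next syllable (single consonants are always licit onsets).
Between /a/ (V3) and /o/ (V4): /sdm/; trying suffixes from longest down, /m/ is the first permitted one, so coda /sd/ | onset /m/.
Putting it together: stom.smo.fasd.mo.
Classifying each syllable: /stom/ (closed), /smo/ (open), /fasd/ (closed), /mo/ (open).
Open syllables: 2.

2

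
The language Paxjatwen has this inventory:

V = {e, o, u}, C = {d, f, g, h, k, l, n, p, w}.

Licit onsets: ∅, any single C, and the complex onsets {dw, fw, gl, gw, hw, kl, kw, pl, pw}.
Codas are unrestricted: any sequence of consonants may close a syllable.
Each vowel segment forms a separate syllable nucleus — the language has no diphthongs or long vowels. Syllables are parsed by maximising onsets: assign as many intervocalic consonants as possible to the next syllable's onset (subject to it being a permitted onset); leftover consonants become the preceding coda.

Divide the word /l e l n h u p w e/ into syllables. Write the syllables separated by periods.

leln.hu.pwe

The vowels are e, u, e — 3 nuclei, so 3 syllables.
Between /e/ (V1) and /u/ (V2): cluster /lnh/ — the longest permitted-onset suffix is /h/; onset = /h/, preceding coda = /ln/.
Between /u/ (V2) and /e/ (V3): cluster /pw/ — /pw/ is itself a permitted onset, so the whole cluster goes right; preceding coda = ∅.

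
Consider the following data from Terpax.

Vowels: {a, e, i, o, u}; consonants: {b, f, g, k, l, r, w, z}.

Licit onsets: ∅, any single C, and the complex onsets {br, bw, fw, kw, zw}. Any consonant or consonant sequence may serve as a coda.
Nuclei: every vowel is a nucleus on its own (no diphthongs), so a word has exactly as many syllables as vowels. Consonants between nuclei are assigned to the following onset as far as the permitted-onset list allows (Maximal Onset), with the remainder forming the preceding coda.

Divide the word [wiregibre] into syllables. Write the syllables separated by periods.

The vowels are i, e, i, e — 4 nuclei, so 4 syllables.
Between /i/ (V1) and /e/ (V2): just /r/ — single C goes to the following onset.
Between /e/ (V2) and /i/ (V3): just /g/ — single C goes to the following onset.
Between /i/ (V3) and /e/ (V4): /br/ — entire cluster is a permitted onset → onset /br/, coda ∅.

wi.re.gi.bre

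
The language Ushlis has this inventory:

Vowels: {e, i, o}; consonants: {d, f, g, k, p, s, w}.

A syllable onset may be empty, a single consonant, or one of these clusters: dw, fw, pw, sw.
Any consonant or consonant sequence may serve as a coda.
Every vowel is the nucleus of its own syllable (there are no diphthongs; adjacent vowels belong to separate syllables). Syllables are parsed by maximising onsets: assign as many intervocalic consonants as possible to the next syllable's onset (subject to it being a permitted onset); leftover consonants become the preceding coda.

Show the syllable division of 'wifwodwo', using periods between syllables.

The vowels are i, o, o — 3 nuclei, so 3 syllables.
/i…o/ gap (V1→V2): /fw/ is a licit onset in full, so it all attaches to the next syllable.
/o…o/ gap (V2→V3): /dw/ is a licit onset in full, so it all attaches to the next syllable.

wi.fwo.dwo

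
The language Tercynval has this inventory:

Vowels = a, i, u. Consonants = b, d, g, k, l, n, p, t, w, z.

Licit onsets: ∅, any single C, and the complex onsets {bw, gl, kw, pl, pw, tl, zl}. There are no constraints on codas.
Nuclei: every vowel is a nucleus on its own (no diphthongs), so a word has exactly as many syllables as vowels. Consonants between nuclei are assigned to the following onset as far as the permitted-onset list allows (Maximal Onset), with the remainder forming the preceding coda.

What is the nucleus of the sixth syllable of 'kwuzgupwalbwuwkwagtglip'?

i

The vowels are u, u, a, u, a, i — 6 nuclei, so 6 syllables.
The sixth nucleus (vowel 6 from the left) is /i/.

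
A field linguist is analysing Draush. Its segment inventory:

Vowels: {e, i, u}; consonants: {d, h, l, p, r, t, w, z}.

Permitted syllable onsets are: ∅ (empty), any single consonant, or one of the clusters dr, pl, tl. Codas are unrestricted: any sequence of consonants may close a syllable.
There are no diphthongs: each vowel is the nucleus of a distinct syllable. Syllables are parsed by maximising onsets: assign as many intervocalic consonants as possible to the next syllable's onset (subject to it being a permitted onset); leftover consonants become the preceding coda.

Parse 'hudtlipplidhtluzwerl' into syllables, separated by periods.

The vowels are u, i, i, u, e — 5 nuclei, so 5 syllables.
/u…i/ gap (V1→V2): /dtl/ — longest licit onset from the right is /tl/, leaving /d/ as coda.
/i…i/ gap (V2→V3): /ppl/; trying suffixes from longest down, /pl/ is the first permitted one, so coda /p/ | onset /pl/.
/i…u/ gap (V3→V4): /dhtl/ — longest licit onset from the right is /tl/, leaving /dh/ as coda.
/u…e/ gap (V4→V5): /zw/; trying suffixes from longest down, /w/ is the first permitted one, so coda /z/ | onset /w/.

hud.tlip.plidh.tluz.werl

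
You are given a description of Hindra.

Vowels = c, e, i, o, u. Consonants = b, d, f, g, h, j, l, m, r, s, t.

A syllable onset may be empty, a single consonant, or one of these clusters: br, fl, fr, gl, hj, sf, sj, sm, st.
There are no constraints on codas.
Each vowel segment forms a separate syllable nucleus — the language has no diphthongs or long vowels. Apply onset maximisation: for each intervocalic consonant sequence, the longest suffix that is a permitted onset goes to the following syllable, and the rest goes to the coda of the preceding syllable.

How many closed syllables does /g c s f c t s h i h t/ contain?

2

Nuclei (vowels): c, c, i → 3 syllables.
Between /c/ (V1) and /c/ (V2): cluster /sf/ — /sf/ is itself a permitted onset, so the whole cluster goes right; preceding coda = ∅.
Between /c/ (V2) and /i/ (V3): /tsh/ splits as /ts/ + /h/ (/h/ is the longest suffix that is a licit onset).
So the parse is gc.sfcts.hiht.
Classifying each syllable: /gc/ (open), /sfcts/ (closed), /hiht/ (closed).
Closed syllables: 2.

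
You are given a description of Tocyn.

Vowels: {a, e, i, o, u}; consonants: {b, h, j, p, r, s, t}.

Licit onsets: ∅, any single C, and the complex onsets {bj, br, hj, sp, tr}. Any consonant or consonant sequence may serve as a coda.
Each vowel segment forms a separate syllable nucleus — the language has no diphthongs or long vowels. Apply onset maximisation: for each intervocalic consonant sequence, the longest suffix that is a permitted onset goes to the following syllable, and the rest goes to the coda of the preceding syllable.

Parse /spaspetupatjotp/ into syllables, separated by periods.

spa.spe.tu.pat.jotp

The vowels are a, e, u, a, o — 5 nuclei, so 5 syllables.
V1 /a/ – V2 /e/: /sp/ — entire cluster is a permitted onset → onset /sp/, coda ∅.
V2 /e/ – V3 /u/: just /t/ — single C goes to the following onset.
V3 /u/ – V4 /a/: /p/ is a single consonant, so it becomes the next onset.
V4 /a/ – V5 /o/: cluster /tj/ — the longest permitted-onset suffix is /j/; onset = /j/, preceding coda = /t/.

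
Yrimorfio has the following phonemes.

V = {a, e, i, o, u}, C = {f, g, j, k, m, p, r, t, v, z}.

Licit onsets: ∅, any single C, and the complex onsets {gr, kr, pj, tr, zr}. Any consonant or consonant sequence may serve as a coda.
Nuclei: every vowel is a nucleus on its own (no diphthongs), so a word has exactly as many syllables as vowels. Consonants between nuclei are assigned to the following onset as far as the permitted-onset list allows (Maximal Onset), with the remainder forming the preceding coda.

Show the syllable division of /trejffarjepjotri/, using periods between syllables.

Nuclei (vowels): e, a, e, o, i → 5 syllables.
/e…a/ gap (V1→V2): /jff/ — longest licit onset from the right is /f/, leaving /jf/ as coda.
/a…e/ gap (V2→V3): cluster /rj/ — the longest permitted-onset suffix is /j/; onset = /j/, preceding coda = /r/.
/e…o/ gap (V3→V4): cluster /pj/ — /pj/ is itself a permitted onset, so the whole cluster goes right; preceding coda = ∅.
/o…i/ gap (V4→V5): cluster /tr/ — /tr/ is itself a permitted onset, so the whole cluster goes right; preceding coda = ∅.

trejf.far.je.pjo.tri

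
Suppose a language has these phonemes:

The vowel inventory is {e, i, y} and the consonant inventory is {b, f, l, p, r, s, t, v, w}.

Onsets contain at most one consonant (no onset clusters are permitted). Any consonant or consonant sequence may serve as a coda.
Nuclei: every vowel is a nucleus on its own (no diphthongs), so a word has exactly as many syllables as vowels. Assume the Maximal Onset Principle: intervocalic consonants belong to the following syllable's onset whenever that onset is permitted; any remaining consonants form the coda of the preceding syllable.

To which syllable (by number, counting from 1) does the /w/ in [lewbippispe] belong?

Nuclei (vowels): e, i, i, e → 4 syllables.
V1 /e/ – V2 /i/: /wb/ splits as /w/ + /b/ (/b/ is the longest suffix that is a licit onset).
V2 /i/ – V3 /i/: /pp/; trying suffixes from longest down, /p/ is the first permitted one, so coda /p/ | onset /p/.
V3 /i/ – V4 /e/: /sp/ splits as /s/ + /p/ (/p/ is the longest suffix that is a licit onset).
So the parse is lew.bip.pis.pe.
The /w/ is in the coda of syllable 1 (/lew/).

1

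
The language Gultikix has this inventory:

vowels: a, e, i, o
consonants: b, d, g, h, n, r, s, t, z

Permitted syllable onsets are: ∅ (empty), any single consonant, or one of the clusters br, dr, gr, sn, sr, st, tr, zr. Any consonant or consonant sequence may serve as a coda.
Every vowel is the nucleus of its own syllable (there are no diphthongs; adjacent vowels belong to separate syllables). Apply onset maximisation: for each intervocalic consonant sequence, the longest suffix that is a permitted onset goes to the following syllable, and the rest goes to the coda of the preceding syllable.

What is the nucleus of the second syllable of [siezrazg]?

e

Nuclei (vowels): i, e, a → 3 syllables.
The second nucleus (vowel 2 from the left) is /e/.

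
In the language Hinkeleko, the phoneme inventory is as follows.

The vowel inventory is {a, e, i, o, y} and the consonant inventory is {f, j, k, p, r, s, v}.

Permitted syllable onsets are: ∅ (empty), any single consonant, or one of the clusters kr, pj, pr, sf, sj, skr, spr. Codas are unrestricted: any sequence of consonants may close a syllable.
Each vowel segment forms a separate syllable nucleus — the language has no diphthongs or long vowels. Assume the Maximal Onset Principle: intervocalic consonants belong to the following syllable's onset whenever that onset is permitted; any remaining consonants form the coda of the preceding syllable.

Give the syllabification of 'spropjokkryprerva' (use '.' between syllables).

Vowels present: o, o, y, e, a; each is a nucleus, giving 5 syllables.
σ1/σ2 boundary: /pj/ — entire cluster is a permitted onset → onset /pj/, coda ∅.
σ2/σ3 boundary: /kkr/; trying suffixes from longest down, /kr/ is the first permitted one, so coda /k/ | onset /kr/.
σ3/σ4 boundary: /pr/ is a licit onset in full, so it all attaches to the next syllable.
σ4/σ5 boundary: /rv/ splits as /r/ + /v/ (/v/ is the longest suffix that is a licit onset).

spro.pjok.kry.prer.va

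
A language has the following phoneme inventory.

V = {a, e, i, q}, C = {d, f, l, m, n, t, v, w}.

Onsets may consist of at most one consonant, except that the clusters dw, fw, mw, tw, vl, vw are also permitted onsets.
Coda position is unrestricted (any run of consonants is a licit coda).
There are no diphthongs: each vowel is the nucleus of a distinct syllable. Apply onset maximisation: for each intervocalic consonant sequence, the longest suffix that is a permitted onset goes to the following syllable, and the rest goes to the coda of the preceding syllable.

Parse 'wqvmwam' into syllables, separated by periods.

Nuclei (vowels): q, a → 2 syllables.
V1 /q/ – V2 /a/: cluster /vmw/ — the longest permitted-onset suffix is /mw/; onset = /mw/, preceding coda = /v/.

wqv.mwam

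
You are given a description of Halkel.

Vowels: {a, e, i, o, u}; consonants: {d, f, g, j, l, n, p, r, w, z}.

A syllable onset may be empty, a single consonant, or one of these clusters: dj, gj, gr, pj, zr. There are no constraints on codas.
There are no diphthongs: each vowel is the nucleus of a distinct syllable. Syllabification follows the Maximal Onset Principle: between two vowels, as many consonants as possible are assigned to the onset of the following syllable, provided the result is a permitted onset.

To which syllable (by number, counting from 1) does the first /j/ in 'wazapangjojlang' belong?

Vowels present: a, a, a, o, a; each is a nucleus, giving 5 syllables.
σ1/σ2 boundary: /z/ is a single consonant, so it becomes the next onset.
σ2/σ3 boundary: /p/ is a single consonant, so it becomes the next onset.
σ3/σ4 boundary: cluster /ngj/ — the longest permitted-onset suffix is /gj/; onset = /gj/, preceding coda = /n/.
σ4/σ5 boundary: /jl/ — longest licit onset from the right is /l/, leaving /j/ as coda.
Syllabification: wa.za.pan.gjoj.lang.
The first /j/ is in the onset of syllable 4 (/gjoj/).

4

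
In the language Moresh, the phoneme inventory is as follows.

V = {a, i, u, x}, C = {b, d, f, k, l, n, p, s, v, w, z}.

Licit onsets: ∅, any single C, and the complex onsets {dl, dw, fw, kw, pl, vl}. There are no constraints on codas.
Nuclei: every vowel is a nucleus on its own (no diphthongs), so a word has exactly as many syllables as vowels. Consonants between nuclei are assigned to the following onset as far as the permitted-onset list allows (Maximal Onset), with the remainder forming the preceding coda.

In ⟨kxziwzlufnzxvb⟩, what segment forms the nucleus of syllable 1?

x

Vowels present: x, i, u, x; each is a nucleus, giving 4 syllables.
The first nucleus (vowel 1 from the left) is /x/.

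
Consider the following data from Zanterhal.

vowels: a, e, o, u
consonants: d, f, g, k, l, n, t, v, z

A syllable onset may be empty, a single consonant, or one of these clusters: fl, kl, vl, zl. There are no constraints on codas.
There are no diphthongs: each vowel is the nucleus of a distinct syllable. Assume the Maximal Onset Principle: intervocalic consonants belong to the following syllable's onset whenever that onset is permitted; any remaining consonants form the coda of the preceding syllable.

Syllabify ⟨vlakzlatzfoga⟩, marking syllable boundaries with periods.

vlak.zlatz.fo.ga

Vowels present: a, a, o, a; each is a nucleus, giving 4 syllables.
/a…a/ gap (V1→V2): cluster /kzl/ — the longest permitted-onset suffix is /zl/; onset = /zl/, preceding coda = /k/.
/a…o/ gap (V2→V3): cluster /tzf/ — the longest permitted-onset suffix is /f/; onset = /f/, preceding coda = /tz/.
/o…a/ gap (V3→V4): /g/ is a single consonant, so it becomes the next onset.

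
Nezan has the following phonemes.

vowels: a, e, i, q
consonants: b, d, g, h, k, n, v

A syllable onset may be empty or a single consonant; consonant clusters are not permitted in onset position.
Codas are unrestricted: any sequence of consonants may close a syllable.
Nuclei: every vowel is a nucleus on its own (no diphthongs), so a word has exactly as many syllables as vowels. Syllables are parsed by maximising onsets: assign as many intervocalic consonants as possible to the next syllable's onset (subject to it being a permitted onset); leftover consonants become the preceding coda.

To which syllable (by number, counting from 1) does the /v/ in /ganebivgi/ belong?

The vowels are a, e, i, i — 4 nuclei, so 4 syllables.
Between /a/ (V1) and /e/ (V2): /n/ → onset of the next syllable (single consonants are always licit onsets).
Between /e/ (V2) and /i/ (V3): just /b/ — single C goes to the following onset.
Between /i/ (V3) and /i/ (V4): /vg/ — longest licit onset from the right is /g/, leaving /v/ as coda.
Result: ga.ne.biv.gi.
The /v/ is in the coda of syllable 3 (/biv/).

3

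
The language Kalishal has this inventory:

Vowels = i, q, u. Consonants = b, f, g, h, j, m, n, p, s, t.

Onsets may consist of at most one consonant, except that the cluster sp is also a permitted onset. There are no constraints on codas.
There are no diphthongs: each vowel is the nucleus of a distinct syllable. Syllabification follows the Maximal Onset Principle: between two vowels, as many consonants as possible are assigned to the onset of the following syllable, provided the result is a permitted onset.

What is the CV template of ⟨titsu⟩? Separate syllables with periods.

CVC.CV

Vowels present: i, u; each is a nucleus, giving 2 syllables.
σ1/σ2 boundary: /ts/; trying suffixes from longest down, /s/ is the first permitted one, so coda /t/ | onset /s/.
Syllabification: tit.su.
Mapping each syllable to C/V: /tit/ → CVC, /su/ → CV.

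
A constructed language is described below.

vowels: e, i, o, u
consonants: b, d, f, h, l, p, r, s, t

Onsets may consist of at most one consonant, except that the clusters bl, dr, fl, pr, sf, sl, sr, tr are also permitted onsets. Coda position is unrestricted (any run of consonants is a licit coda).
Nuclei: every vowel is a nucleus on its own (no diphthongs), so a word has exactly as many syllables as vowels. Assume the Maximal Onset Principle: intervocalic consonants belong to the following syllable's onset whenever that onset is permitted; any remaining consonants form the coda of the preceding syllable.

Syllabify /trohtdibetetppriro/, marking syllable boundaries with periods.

troht.di.be.tetp.pri.ro

The vowels are o, i, e, e, i, o — 6 nuclei, so 6 syllables.
σ1/σ2 boundary: /htd/; trying suffixes from longest down, /d/ is the first permitted one, so coda /ht/ | onset /d/.
σ2/σ3 boundary: /b/ → onset of the next syllable (single consonants are always licit onsets).
σ3/σ4 boundary: /t/ is a single consonant, so it becomes the next onset.
σ4/σ5 boundary: cluster /tppr/ — the longest permitted-onset suffix is /pr/; onset = /pr/, preceding coda = /tp/.
σ5/σ6 boundary: /r/ is a single consonant, so it becomes the next onset.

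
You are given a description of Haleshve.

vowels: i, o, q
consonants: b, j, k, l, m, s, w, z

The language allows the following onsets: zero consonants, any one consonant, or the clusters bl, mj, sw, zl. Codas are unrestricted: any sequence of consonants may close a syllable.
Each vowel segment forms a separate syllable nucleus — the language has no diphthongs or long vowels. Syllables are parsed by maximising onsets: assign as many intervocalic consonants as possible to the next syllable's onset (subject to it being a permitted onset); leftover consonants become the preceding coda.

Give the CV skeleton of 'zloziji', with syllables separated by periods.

CCV.CV.CV

Nuclei (vowels): o, i, i → 3 syllables.
/o…i/ gap (V1→V2): /z/ is a single consonant, so it becomes the next onset.
/i…i/ gap (V2→V3): /j/ → onset of the next syllable (single consonants are always licit onsets).
Result: zlo.zi.ji.
Mapping each syllable to C/V: /zlo/ → CCV, /zi/ → CV, /ji/ → CV.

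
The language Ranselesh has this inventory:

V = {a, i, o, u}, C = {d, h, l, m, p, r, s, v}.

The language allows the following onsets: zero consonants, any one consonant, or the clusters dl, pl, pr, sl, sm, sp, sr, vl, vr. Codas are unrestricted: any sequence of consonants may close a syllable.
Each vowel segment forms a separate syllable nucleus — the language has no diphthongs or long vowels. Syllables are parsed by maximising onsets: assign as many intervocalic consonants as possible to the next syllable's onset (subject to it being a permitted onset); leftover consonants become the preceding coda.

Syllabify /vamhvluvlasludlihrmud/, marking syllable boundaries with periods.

vamh.vlu.vla.slu.dlihr.mud

Vowels present: a, u, a, u, i, u; each is a nucleus, giving 6 syllables.
V1 /a/ – V2 /u/: /mhvl/; trying suffixes from longest down, /vl/ is the first permitted one, so coda /mh/ | onset /vl/.
V2 /u/ – V3 /a/: /vl/ — entire cluster is a permitted onset → onset /vl/, coda ∅.
V3 /a/ – V4 /u/: /sl/ — entire cluster is a permitted onset → onset /sl/, coda ∅.
V4 /u/ – V5 /i/: /dl/ — entire cluster is a permitted onset → onset /dl/, coda ∅.
V5 /i/ – V6 /u/: /hrm/; trying suffixes from longest down, /m/ is the first permitted one, so coda /hr/ | onset /m/.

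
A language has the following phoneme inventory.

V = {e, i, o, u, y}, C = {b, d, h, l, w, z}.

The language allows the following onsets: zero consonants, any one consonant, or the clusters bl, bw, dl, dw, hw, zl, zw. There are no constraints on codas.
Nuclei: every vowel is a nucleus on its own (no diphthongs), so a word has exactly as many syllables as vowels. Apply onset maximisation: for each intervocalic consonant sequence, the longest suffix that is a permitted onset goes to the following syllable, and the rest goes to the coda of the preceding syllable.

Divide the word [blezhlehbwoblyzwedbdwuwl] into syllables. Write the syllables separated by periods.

The vowels are e, e, o, y, e, u — 6 nuclei, so 6 syllables.
Between /e/ (V1) and /e/ (V2): /zhl/; trying suffixes from longest down, /l/ is the first permitted one, so coda /zh/ | onset /l/.
Between /e/ (V2) and /o/ (V3): cluster /hbw/ — the longest permitted-onset suffix is /bw/; onset = /bw/, preceding coda = /h/.
Between /o/ (V3) and /y/ (V4): cluster /bl/ — /bl/ is itself a permitted onset, so the whole cluster goes right; preceding coda = ∅.
Between /y/ (V4) and /e/ (V5): cluster /zw/ — /zw/ is itself a permitted onset, so the whole cluster goes right; preceding coda = ∅.
Between /e/ (V5) and /u/ (V6): cluster /dbdw/ — the longest permitted-onset suffix is /dw/; onset = /dw/, preceding coda = /db/.

blezh.leh.bwo.bly.zwedb.dwuwl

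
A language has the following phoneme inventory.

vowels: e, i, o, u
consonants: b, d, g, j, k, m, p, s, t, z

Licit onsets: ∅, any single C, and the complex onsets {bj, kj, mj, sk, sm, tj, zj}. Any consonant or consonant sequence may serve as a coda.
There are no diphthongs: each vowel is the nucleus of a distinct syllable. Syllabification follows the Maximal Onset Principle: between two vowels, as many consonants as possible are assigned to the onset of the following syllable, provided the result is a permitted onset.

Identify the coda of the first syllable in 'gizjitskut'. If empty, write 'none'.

none

Vowels present: i, i, u; each is a nucleus, giving 3 syllables.
/i…i/ gap (V1→V2): /zj/ is a licit onset in full, so it all attaches to the next syllable.
/i…u/ gap (V2→V3): cluster /tsk/ — the longest permitted-onset suffix is /sk/; onset = /sk/, preceding coda = /t/.
Result: gi.zjit.skut.
Syllable 1 is /gi/: onset /g/, nucleus /i/, coda ∅.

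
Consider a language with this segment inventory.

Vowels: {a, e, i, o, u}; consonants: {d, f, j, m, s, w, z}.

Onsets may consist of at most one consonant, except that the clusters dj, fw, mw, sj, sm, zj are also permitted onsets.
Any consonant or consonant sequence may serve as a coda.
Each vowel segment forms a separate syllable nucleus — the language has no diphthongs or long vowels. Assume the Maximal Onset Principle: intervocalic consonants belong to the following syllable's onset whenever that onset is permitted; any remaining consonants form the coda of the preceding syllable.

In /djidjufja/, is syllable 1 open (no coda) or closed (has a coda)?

open

Vowels present: i, u, a; each is a nucleus, giving 3 syllables.
σ1/σ2 boundary: /dj/ — entire cluster is a permitted onset → onset /dj/, coda ∅.
σ2/σ3 boundary: /fj/ — longest licit onset from the right is /j/, leaving /f/ as coda.
Result: dji.djuf.ja.
Syllable 1 is /dji/; it ends in its nucleus with no coda, so it is open.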